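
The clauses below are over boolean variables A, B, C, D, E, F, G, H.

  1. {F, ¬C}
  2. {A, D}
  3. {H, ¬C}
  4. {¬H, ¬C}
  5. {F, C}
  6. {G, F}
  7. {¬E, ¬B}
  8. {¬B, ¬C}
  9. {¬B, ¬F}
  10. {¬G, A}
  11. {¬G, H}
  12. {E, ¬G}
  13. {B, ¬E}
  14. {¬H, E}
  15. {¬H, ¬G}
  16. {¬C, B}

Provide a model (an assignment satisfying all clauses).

Pure literal: D appears only positively; assign D = True.
Try A = False.
  then G is forced to False.
  then F is forced to True.
  then B is forced to False.
  then E is forced to False.
  then H is forced to False.
  then C is forced to False.

A = F, B = F, C = F, D = T, E = F, F = T, G = F, H = F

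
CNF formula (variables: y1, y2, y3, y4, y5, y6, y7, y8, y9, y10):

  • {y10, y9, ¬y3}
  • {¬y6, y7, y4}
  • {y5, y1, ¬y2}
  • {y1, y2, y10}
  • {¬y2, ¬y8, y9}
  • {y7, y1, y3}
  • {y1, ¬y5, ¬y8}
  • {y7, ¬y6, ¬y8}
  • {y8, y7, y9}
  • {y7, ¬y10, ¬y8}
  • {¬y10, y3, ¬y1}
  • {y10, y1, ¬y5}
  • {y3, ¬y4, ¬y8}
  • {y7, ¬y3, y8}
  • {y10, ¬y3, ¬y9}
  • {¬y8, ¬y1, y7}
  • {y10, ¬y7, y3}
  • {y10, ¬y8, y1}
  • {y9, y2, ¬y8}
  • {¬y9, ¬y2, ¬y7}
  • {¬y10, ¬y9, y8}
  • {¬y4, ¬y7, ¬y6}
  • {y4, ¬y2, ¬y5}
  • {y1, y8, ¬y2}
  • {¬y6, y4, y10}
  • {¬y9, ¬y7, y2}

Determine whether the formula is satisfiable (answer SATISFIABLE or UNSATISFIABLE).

SATISFIABLE

y6 occurs only negated in the remaining clauses — set y6 = False.
Branch on y1: take y1 = True.
Set y2 = True and propagate.
The remaining clauses are satisfied by y3 = False, y4 = False, y5 = False, y7 = False, y8 = False, y9 = True, y10 = False.
Every clause has at least one true literal under this assignment.
So y1=1, y2=1, y3=0, y4=0, y5=0, y6=0, y7=0, y8=0, y9=1, y10=0 is a satisfying assignment.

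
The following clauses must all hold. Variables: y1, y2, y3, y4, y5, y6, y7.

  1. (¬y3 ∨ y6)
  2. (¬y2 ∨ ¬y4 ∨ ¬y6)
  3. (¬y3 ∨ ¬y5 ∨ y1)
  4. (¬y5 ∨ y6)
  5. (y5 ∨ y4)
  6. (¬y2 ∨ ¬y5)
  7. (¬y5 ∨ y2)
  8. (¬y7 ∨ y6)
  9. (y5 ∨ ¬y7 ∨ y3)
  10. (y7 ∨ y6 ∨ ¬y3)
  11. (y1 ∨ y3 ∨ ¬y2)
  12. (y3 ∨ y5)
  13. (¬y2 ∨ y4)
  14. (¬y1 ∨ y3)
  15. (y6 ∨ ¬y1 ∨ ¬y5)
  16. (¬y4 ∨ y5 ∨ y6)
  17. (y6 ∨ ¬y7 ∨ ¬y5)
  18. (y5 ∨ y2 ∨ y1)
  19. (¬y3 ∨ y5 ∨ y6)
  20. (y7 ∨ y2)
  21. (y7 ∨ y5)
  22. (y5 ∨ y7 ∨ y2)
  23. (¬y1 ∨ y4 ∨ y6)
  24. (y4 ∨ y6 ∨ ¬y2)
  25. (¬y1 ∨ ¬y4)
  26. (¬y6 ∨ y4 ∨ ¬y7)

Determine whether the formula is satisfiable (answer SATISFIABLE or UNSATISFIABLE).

UNSATISFIABLE

y5 = True:
  propagation gives y6=True, y2=False; an empty clause results — contradiction.
y5 = False:
  propagation gives y4=True, y3=True, y6=True, y2=False; an empty clause results — contradiction.
Every branch closes, so no satisfying assignment exists.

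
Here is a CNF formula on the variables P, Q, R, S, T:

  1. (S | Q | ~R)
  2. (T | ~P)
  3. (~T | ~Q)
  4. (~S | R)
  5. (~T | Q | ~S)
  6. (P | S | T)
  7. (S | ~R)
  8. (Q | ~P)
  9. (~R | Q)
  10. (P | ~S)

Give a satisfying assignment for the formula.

P=False, Q=False, R=False, S=False, T=True

Branch on P: take P = False.
  then S is forced to False.
  then T is forced to True.
  then Q is forced to False.
  then R is forced to False.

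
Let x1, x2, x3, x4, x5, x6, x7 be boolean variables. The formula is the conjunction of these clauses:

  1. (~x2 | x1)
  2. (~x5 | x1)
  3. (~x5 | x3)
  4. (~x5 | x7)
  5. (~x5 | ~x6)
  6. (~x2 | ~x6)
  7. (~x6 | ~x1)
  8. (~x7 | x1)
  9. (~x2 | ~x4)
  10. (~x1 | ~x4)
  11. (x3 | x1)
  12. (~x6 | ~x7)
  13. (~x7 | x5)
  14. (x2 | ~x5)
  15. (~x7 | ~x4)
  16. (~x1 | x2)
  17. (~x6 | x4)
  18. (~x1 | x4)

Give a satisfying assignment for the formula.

Pure literal: x3 appears only positively; assign x3 = True.
Pure literal: x6 appears only negated; assign x6 = False.
Branch on x1: take x1 = False.
  then x2 is forced to False.
  then x5 is forced to False.
  then x7 is forced to False.
x4 is now unconstrained; take x4 = False.
Every clause has at least one true literal under this assignment.

x1 = F, x2 = F, x3 = T, x4 = F, x5 = F, x6 = F, x7 = F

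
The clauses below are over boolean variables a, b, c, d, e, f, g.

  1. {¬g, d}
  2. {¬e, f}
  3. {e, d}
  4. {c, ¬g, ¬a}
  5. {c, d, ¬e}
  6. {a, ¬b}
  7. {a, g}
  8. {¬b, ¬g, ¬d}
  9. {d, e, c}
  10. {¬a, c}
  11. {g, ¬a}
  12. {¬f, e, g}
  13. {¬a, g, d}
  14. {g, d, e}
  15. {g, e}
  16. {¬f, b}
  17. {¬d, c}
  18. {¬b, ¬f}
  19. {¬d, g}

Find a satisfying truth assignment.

a = T, b = F, c = T, d = T, e = F, f = F, g = T

Pure literal: c appears only positively; assign c = True.
Branch on a: take a = True.
  then g is forced to True.
  then d is forced to True.
  then b is forced to False.
  then f is forced to False.
  then e is forced to False.
Every clause has at least one true literal under this assignment.
Check each clause:
  1. {¬g, d} — d is true.
  2. {f, ¬e} — ¬e is true.
  3. {e, d} — d is true.
  4. {¬g, c, ¬a} — c is true.
  5. {¬e, c, d} — c is true.
  6. {¬b, a} — a is true.
  7. {a, g} — a is true.
  8. {¬d, ¬g, ¬b} — ¬b is true.
  9. {e, d, c} — c is true.
  10. {¬a, c} — c is true.
  11. {g, ¬a} — g is true.
  12. {e, g, ¬f} — ¬f is true.
  13. {g, ¬a, d} — d is true.
  14. {e, d, g} — d is true.
  15. {g, e} — g is true.
  16. {¬f, b} — ¬f is true.
  17. {c, ¬d} — c is true.
  18. {¬f, ¬b} — ¬f is true.
  19. {g, ¬d} — g is true.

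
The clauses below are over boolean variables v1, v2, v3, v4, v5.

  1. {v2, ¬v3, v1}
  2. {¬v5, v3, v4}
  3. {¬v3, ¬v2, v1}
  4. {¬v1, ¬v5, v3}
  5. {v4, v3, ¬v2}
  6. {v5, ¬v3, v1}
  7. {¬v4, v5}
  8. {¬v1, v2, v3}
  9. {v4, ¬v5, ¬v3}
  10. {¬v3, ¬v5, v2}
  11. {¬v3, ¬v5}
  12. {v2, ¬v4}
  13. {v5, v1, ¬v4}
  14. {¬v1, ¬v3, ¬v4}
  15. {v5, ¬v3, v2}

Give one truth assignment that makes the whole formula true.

Branch on v1: take v1 = True.
Branch on v2: take v2 = True.
For the remaining variables, v3 = True, v4 = False, v5 = False works.
Every clause has at least one true literal under this assignment.
Check each clause:
  1. {v1, v2, ¬v3} — v1 is true.
  2. {v4, v3, ¬v5} — v3 is true.
  3. {¬v2, v1, ¬v3} — v1 is true.
  4. {¬v1, ¬v5, v3} — v3 is true.
  5. {v4, ¬v2, v3} — v3 is true.
  6. {v1, ¬v3, v5} — v1 is true.
  7. {¬v4, v5} — ¬v4 is true.
  8. {v3, ¬v1, v2} — v2 is true.
  9. {v4, ¬v3, ¬v5} — ¬v5 is true.
  10. {v2, ¬v5, ¬v3} — v2 is true.
  11. {¬v5, ¬v3} — ¬v5 is true.
  12. {v2, ¬v4} — v2 is true.
  13. {v5, ¬v4, v1} — v1 is true.
  14. {¬v3, ¬v1, ¬v4} — ¬v4 is true.
  15. {¬v3, v2, v5} — v2 is true.

v1 = True, v2 = True, v3 = True, v4 = False, v5 = False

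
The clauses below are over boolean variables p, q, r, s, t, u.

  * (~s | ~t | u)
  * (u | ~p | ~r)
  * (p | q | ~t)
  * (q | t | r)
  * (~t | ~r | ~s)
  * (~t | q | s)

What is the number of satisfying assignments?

30

Case analysis on t and q:
  t=1, q=1: 9 of the 16 assignments to (p,r,s,u) work.
  t=1, q=0: remaining (p,r,s,u) ∈ {(1,0,1,1)} — 1.
  t=0, q=1: s free; 7 ways for (p,r,u) × 2^1 = 14.
  t=0, q=0: s free; 3 ways for (p,r,u) × 2^1 = 6.
Total: 9 + 1 + 14 + 6 = 30.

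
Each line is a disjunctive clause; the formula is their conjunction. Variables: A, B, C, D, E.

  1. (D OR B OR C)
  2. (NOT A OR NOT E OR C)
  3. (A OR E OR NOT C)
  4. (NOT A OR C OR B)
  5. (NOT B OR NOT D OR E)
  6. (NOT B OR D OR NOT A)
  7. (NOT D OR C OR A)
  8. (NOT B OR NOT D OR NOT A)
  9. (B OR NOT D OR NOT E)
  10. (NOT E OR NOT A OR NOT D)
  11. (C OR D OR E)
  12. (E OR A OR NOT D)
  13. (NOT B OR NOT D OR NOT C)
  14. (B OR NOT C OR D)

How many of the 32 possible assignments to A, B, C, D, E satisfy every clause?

Satisfying assignments:
  A=0 B=1 C=0 D=0 E=1
  A=0 B=1 C=1 D=0 E=1
  A=1 B=0 C=1 D=1 E=0
Count: 3.

3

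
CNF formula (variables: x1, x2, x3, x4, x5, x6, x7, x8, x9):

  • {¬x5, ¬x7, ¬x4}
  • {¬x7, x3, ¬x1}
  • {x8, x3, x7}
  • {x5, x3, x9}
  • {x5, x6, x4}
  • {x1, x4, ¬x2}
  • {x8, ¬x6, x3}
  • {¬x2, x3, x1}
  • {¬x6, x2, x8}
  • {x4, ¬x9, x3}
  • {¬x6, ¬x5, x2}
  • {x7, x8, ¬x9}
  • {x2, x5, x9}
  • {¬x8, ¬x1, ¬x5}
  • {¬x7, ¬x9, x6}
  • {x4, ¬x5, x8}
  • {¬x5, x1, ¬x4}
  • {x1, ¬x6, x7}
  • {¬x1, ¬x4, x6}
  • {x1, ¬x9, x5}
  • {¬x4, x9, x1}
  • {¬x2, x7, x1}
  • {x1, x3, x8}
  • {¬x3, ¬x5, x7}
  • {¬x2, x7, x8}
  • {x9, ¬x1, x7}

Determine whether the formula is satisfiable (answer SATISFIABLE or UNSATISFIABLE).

SATISFIABLE

Set x1 = False and propagate.
For the remaining variables, x2 = False, x3 = False, x4 = False, x5 = True, x6 = False, x7 = True, x8 = True, x9 = False works.
So x1=False  x2=False  x3=False  x4=False  x5=True  x6=False  x7=True  x8=True  x9=False is a satisfying assignment.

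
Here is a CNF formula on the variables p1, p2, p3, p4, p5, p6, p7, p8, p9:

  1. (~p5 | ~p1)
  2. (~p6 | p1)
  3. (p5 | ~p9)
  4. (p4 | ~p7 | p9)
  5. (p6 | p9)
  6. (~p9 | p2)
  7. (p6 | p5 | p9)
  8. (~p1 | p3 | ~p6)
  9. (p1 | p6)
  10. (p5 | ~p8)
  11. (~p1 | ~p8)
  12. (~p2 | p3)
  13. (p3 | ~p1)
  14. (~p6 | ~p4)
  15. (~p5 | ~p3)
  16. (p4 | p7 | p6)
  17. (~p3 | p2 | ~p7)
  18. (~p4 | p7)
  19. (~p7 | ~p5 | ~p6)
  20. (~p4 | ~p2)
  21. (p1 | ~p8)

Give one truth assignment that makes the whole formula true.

Pure literal: p8 appears only negated; assign p8 = False.
Try p1 = True.
  then p5 is forced to False.
  then p9 is forced to False.
  then p6 is forced to True.
  then p3 is forced to True.
  then p4 is forced to False.
  then p7 is forced to False.
p2 is now unconstrained; take p2 = True.
Every clause has at least one true literal under this assignment.

p1=T, p2=T, p3=T, p4=F, p5=F, p6=T, p7=F, p8=F, p9=F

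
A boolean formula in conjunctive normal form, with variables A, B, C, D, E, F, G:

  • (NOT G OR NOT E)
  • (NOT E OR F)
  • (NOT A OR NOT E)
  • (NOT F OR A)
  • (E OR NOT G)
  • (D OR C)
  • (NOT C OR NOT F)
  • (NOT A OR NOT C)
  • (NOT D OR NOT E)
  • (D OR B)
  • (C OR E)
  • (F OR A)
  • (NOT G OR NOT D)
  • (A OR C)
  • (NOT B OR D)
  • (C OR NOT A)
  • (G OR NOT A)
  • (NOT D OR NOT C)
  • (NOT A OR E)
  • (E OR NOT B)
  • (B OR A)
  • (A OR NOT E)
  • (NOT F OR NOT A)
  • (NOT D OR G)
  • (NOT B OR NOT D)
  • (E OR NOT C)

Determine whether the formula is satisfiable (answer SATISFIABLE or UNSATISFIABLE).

A = True:
  propagation gives E=False; an empty clause results — contradiction.
A = False:
  propagation gives F=False; an empty clause results — contradiction.
Every branch closes, so no satisfying assignment exists.

UNSATISFIABLE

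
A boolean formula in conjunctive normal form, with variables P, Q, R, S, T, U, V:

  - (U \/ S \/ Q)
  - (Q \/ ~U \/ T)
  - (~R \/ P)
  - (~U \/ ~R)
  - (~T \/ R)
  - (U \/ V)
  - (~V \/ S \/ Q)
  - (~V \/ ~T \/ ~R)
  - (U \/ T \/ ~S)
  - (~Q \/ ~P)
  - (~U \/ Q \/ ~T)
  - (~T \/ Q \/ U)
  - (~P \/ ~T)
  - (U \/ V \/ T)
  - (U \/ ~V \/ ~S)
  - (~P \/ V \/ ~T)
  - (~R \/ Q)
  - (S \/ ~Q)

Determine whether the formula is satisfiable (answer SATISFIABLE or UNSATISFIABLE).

Try P = False.
  then R is forced to False.
  then T is forced to False.
For the remaining variables, Q = True, S = True, U = True, V = False works.
Every clause has at least one true literal under this assignment.
So P = F, Q = T, R = F, S = T, T = F, U = T, V = F is a satisfying assignment.

SATISFIABLE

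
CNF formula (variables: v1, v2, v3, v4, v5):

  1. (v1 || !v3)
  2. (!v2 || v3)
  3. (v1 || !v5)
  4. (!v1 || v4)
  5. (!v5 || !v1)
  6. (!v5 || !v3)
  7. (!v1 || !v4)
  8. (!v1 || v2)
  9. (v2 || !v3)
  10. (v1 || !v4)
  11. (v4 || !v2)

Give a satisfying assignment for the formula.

v1=0, v2=0, v3=0, v4=0, v5=0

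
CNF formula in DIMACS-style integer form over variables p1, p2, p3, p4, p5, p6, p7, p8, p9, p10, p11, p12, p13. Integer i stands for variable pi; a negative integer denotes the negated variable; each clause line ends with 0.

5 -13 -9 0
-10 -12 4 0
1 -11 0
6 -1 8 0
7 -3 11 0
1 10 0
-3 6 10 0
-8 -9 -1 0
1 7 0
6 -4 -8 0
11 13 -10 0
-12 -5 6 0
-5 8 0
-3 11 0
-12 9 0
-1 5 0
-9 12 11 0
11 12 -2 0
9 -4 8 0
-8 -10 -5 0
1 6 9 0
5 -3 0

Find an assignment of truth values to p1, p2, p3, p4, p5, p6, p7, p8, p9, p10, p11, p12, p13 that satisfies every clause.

p6 occurs only positively in the remaining clauses — set p6 = True.
p7 occurs only positively in the remaining clauses — set p7 = True.
Set p1 = True and propagate.
  then p5 is forced to True.
  then p8 is forced to True.
  then p9 is forced to False.
  then p12 is forced to False.
  then p10 is forced to False.
Set p2 = True and propagate.
  then p11 is forced to True.
p3, p4, p13 are now unconstrained; take p3 = True, p4 = False, p13 = False.
Check each clause:
  1. {p5, ¬p9, ¬p13} — ¬p13 is true.
  2. {p4, ¬p10, ¬p12} — ¬p12 is true.
  3. {p1, ¬p11} — p1 is true.
  4. {¬p1, p6, p8} — p8 is true.
  5. {p11, p7, ¬p3} — p11 is true.
  6. {p1, p10} — p1 is true.
  7. {p6, ¬p3, p10} — p6 is true.
  8. {¬p1, ¬p9, ¬p8} — ¬p9 is true.
  9. {p1, p7} — p1 is true.
  10. {¬p4, ¬p8, p6} — ¬p4 is true.
  11. {p13, p11, ¬p10} — p11 is true.
  12. {p6, ¬p12, ¬p5} — ¬p12 is true.
  13. {¬p5, p8} — p8 is true.
  14. {p11, ¬p3} — p11 is true.
  15. {¬p12, p9} — ¬p12 is true.
  16. {¬p1, p5} — p5 is true.
  17. {p12, ¬p9, p11} — p11 is true.
  18. {¬p2, p12, p11} — p11 is true.
  19. {p9, ¬p4, p8} — p8 is true.
  20. {¬p5, ¬p10, ¬p8} — ¬p10 is true.
  21. {p9, p1, p6} — p1 is true.
  22. {p5, ¬p3} — p5 is true.

p1 = 1, p2 = 1, p3 = 1, p4 = 0, p5 = 1, p6 = 1, p7 = 1, p8 = 1, p9 = 0, p10 = 0, p11 = 1, p12 = 0, p13 = 0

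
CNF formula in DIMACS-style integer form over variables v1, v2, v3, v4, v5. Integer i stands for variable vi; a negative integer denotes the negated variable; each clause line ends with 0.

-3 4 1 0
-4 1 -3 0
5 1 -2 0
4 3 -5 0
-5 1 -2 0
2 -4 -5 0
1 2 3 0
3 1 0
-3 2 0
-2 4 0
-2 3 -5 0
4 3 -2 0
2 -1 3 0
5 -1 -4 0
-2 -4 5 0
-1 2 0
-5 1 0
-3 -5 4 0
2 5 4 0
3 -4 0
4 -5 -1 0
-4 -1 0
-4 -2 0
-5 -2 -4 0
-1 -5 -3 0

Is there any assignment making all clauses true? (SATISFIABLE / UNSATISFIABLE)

UNSATISFIABLE

v4 = True:
  propagation gives v3=True, v1=True; an empty clause results — contradiction.
v4 = False:
  propagation gives v2=False, v3=False, v5=False; an empty clause results — contradiction.
Every branch closes, so no satisfying assignment exists.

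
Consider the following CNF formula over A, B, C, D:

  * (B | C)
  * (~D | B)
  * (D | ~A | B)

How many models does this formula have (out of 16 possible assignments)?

Split on B, then D.
  B=T, D=T: remaining (A,C) ∈ {(F,F); (F,T); (T,F); (T,T)} — 4.
  B=T, D=F: remaining (A,C) ∈ {(F,F); (F,T); (T,F); (T,T)} — 4.
  B=F, D=T: a clause becomes empty — 0.
  B=F, D=F: remaining (A,C) ∈ {(F,T)} — 1.
Total: 4 + 4 + 0 + 1 = 9.

9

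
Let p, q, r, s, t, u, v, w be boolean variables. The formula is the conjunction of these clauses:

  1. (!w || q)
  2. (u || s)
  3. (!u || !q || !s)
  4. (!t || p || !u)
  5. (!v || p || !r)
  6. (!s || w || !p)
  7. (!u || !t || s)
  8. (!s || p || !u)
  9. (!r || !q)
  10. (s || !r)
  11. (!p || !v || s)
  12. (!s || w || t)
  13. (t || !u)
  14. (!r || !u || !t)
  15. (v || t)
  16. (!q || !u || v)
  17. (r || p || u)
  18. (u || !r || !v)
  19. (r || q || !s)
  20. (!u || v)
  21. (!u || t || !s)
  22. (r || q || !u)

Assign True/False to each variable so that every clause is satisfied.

Try p = True.
Branch on q: take q = True.
  then r is forced to False.
For the remaining variables, s = True, t = True, u = False, v = True, w = True works.
Every clause has at least one true literal under this assignment.
Check each clause:
  1. (q || !w) — q is true.
  2. (u || s) — s is true.
  3. (!q || !u || !s) — !u is true.
  4. (!u || !t || p) — p is true.
  5. (!r || !v || p) — !r is true.
  6. (!s || w || !p) — w is true.
  7. (s || !u || !t) — !u is true.
  8. (!u || !s || p) — p is true.
  9. (!r || !q) — !r is true.
  10. (!r || s) — s is true.
  11. (!v || !p || s) — s is true.
  12. (!s || t || w) — w is true.
  13. (t || !u) — !u is true.
  14. (!t || !r || !u) — !u is true.
  15. (v || t) — t is true.
  16. (!q || !u || v) — !u is true.
  17. (p || r || u) — p is true.
  18. (!v || u || !r) — !r is true.
  19. (r || !s || q) — q is true.
  20. (!u || v) — !u is true.
  21. (!u || t || !s) — !u is true.
  22. (q || !u || r) — q is true.

p = 1, q = 1, r = 0, s = 1, t = 1, u = 0, v = 1, w = 1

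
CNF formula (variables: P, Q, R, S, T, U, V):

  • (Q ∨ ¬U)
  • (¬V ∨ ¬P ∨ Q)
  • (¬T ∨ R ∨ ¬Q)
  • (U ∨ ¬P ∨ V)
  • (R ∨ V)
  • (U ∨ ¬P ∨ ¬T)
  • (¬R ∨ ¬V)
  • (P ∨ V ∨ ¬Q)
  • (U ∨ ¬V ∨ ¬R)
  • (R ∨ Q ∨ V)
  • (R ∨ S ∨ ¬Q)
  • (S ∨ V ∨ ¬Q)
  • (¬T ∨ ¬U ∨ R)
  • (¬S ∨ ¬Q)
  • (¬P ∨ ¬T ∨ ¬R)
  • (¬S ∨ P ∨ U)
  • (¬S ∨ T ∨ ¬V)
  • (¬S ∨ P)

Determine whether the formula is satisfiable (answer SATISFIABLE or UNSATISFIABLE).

Set P = False and propagate.
  then S is forced to False.
For the remaining variables, Q = False, R = True, T = True, U = False, V = False works.
Every clause has at least one true literal under this assignment.
So P=False  Q=False  R=True  S=False  T=True  U=False  V=False is a satisfying assignment.

SATISFIABLE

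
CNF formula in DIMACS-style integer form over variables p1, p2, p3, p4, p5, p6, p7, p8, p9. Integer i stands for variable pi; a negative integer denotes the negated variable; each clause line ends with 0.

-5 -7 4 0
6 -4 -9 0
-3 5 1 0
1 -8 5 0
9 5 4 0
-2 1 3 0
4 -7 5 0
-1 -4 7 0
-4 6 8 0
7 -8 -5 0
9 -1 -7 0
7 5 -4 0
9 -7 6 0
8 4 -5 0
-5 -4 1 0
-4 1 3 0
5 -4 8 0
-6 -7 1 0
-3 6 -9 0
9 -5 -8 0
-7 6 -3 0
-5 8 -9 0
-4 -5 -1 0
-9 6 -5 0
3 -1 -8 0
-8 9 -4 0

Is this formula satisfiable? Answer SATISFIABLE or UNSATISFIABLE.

SATISFIABLE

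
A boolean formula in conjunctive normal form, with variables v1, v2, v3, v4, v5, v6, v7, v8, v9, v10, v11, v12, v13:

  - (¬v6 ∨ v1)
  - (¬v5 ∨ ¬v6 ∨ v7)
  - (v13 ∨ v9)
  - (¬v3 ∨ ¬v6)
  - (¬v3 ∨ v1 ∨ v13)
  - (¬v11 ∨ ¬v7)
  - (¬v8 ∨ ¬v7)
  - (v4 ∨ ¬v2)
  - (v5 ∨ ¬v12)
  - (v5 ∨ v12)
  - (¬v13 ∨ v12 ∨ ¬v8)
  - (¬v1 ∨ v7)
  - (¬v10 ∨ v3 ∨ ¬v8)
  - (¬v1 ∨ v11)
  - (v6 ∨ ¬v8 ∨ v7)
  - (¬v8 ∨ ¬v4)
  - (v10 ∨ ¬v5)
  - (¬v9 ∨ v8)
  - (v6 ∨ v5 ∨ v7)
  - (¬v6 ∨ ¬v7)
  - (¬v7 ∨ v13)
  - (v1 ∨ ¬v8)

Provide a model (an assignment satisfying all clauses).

v1=0, v2=0, v3=1, v4=0, v5=1, v6=0, v7=0, v8=0, v9=0, v10=1, v11=0, v12=1, v13=1

v2 occurs only negated in the remaining clauses — set v2 = False.
Try v1 = False.
  then v6 is forced to False.
  then v8 is forced to False.
  then v9 is forced to False.
  then v13 is forced to True.
Branch on v5: take v5 = True.
  then v10 is forced to True.
Branch on v7: take v7 = False.
v3, v4, v11, v12 are now unconstrained; take v3 = True, v4 = False, v11 = False, v12 = True.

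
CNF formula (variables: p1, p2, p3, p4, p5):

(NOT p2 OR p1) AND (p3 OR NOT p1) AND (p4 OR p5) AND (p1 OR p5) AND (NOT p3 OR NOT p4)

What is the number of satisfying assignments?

The models are:
  p1=F p2=F p3=F p4=F p5=T
  p1=F p2=F p3=F p4=T p5=T
  p1=F p2=F p3=T p4=F p5=T
  p1=T p2=F p3=T p4=F p5=T
  p1=T p2=T p3=T p4=F p5=T
That's 5 in total.

5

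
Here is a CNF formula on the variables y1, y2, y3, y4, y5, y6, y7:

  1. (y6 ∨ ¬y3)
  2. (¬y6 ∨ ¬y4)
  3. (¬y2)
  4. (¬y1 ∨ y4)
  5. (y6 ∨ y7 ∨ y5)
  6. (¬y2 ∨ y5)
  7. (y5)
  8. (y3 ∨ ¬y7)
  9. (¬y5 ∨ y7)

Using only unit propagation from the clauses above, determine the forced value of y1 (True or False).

Unit clause (¬y2) sets y2 = False.
Unit clause (y5) sets y5 = True.
In (¬y5 ∨ y7), ¬y5 is now false; y7 must hold, so y7 = True.
From (¬y7 ∨ y3) and y7 = True: y3 = True.
In (y6 ∨ ¬y3), ¬y3 is now false; y6 must hold, so y6 = True.
In (¬y6 ∨ ¬y4), ¬y6 is now false; ¬y4 must hold, so y4 = False.
(¬y1 ∨ y4): since y4 = False, the clause reduces to (¬y1). y1 = False.

False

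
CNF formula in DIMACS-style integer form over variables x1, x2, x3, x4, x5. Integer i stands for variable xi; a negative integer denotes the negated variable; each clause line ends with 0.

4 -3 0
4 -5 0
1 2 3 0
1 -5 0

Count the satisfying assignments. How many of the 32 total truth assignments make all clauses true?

14

Split on x1, then x3.
  x1=1, x3=1: remaining (x2,x4,x5) ∈ {(0,1,0); (0,1,1); (1,1,0); (1,1,1)} — 4.
  x1=1, x3=0: x2 free; 3 ways for (x4,x5) × 2^1 = 6.
  x1=0, x3=1: remaining (x2,x4,x5) ∈ {(0,1,0); (1,1,0)} — 2.
  x1=0, x3=0: remaining (x2,x4,x5) ∈ {(1,0,0); (1,1,0)} — 2.
Total: 4 + 6 + 2 + 2 = 14.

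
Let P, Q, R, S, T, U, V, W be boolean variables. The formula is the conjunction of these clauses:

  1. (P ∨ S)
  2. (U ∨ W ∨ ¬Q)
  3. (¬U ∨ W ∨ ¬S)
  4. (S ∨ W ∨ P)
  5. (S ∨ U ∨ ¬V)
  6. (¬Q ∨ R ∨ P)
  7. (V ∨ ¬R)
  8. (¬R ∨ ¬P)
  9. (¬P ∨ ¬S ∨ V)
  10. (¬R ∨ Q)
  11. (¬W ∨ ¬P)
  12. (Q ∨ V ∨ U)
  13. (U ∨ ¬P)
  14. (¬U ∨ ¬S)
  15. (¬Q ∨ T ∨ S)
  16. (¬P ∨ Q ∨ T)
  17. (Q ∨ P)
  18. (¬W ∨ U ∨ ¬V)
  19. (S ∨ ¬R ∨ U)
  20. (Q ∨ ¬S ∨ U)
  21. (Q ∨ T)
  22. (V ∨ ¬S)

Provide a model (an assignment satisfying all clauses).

T occurs only positively in the remaining clauses — set T = True.
Try P = True.
  then R is forced to False.
  then W is forced to False.
  then U is forced to True.
  then S is forced to False.
Q, V are now unconstrained; take Q = False, V = True.

P = T, Q = F, R = F, S = F, T = T, U = T, V = T, W = F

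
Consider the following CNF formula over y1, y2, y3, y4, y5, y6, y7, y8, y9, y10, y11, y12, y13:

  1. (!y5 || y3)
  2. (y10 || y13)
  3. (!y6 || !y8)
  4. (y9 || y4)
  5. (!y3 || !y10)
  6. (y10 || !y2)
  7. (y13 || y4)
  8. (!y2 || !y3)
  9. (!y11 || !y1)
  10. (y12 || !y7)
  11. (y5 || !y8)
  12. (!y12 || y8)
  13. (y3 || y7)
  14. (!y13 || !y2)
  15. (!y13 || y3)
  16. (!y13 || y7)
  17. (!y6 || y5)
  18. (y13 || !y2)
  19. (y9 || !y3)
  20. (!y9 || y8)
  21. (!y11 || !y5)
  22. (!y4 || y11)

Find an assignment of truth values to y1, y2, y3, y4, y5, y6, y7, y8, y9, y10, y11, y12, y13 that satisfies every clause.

y1 occurs only negated in the remaining clauses — set y1 = False.
Pure literal: y2 appears only negated; assign y2 = False.
Try y3 = True.
  then y10 is forced to False.
  then y13 is forced to True.
  then y7 is forced to True.
  then y12 is forced to True.
  then y8 is forced to True.
  then y6 is forced to False.
  then y5 is forced to True.
  then y9 is forced to True.
  then y11 is forced to False.
  then y4 is forced to False.

y1 = False  y2 = False  y3 = True  y4 = False  y5 = True  y6 = False  y7 = True  y8 = True  y9 = True  y10 = False  y11 = False  y12 = True  y13 = True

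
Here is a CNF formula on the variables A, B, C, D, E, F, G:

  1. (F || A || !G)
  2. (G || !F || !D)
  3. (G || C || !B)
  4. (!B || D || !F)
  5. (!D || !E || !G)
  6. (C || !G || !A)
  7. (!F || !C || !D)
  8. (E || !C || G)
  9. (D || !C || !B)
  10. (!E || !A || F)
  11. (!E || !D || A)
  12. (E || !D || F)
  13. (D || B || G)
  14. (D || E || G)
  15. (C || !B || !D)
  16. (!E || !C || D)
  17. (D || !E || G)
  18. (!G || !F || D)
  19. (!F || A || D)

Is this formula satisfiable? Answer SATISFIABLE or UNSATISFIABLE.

SATISFIABLE

Set A = True and propagate.
The remaining clauses are satisfied by B = False, C = True, D = False, E = False, F = False, G = True.
So A = True, B = False, C = True, D = False, E = False, F = False, G = True is a satisfying assignment.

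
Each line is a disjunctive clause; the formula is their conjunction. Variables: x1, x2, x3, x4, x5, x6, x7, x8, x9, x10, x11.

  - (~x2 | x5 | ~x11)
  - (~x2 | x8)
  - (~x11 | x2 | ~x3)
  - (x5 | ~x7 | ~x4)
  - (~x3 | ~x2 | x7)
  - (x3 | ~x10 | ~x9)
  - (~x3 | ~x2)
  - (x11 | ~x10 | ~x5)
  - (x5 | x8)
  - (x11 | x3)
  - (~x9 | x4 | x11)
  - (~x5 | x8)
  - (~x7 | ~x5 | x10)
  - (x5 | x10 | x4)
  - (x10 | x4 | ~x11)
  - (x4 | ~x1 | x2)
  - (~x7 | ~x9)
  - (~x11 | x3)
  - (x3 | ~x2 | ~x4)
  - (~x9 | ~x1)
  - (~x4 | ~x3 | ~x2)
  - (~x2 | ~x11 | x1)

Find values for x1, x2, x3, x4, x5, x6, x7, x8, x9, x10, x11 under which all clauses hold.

x1=False  x2=False  x3=True  x4=False  x5=True  x6=False  x7=False  x8=True  x9=False  x10=False  x11=False

Check each clause:
  1. (~x2 | x5 | ~x11) — x5 is true.
  2. (~x2 | x8) — x8 is true.
  3. (~x3 | ~x11 | x2) — ~x11 is true.
  4. (x5 | ~x4 | ~x7) — ~x7 is true.
  5. (x7 | ~x2 | ~x3) — ~x2 is true.
  6. (~x10 | ~x9 | x3) — x3 is true.
  7. (~x3 | ~x2) — ~x2 is true.
  8. (~x5 | ~x10 | x11) — ~x10 is true.
  9. (x5 | x8) — x8 is true.
  10. (x3 | x11) — x3 is true.
  11. (x4 | ~x9 | x11) — ~x9 is true.
  12. (x8 | ~x5) — x8 is true.
  13. (~x7 | x10 | ~x5) — ~x7 is true.
  14. (x5 | x10 | x4) — x5 is true.
  15. (x4 | x10 | ~x11) — ~x11 is true.
  16. (~x1 | x2 | x4) — ~x1 is true.
  17. (~x7 | ~x9) — ~x7 is true.
  18. (x3 | ~x11) — x3 is true.
  19. (~x2 | x3 | ~x4) — x3 is true.
  20. (~x9 | ~x1) — ~x1 is true.
  21. (~x4 | ~x3 | ~x2) — ~x4 is true.
  22. (~x2 | x1 | ~x11) — ~x11 is true.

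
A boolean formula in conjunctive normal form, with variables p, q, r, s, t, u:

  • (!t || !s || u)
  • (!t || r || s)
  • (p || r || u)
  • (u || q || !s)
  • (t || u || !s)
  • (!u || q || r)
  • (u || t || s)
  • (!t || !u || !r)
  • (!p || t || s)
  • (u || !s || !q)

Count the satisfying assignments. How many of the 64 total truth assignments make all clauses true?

Split on u, then s.
  u=T, s=T: p free; 4 ways for (q,r,t) × 2^1 = 8.
  u=T, s=F: remaining (p,q,r,t) ∈ {(F,F,T,F); (F,T,F,F); (F,T,T,F)} — 3.
  u=F, s=T: a clause becomes empty — 0.
  u=F, s=F: remaining (p,q,r,t) ∈ {(F,F,T,T); (F,T,T,T); (T,F,T,T); (T,T,T,T)} — 4.
Total: 8 + 3 + 0 + 4 = 15.

15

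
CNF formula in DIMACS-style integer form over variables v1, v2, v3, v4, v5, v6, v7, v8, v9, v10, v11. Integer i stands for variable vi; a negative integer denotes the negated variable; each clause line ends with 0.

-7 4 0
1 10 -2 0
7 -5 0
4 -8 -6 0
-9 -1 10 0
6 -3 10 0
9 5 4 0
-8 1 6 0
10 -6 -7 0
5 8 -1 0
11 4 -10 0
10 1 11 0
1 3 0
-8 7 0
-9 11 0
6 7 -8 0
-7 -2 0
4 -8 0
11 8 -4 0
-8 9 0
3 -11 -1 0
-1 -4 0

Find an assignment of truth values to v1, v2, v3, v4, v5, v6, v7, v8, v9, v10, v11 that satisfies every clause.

v1 = 0  v2 = 1  v3 = 1  v4 = 1  v5 = 0  v6 = 1  v7 = 0  v8 = 0  v9 = 0  v10 = 1  v11 = 1

Check each clause:
  1. {v4, ¬v7} — ¬v7 is true.
  2. {v10, ¬v2, v1} — v10 is true.
  3. {¬v5, v7} — ¬v5 is true.
  4. {¬v6, v4, ¬v8} — ¬v8 is true.
  5. {v10, ¬v1, ¬v9} — v10 is true.
  6. {v10, ¬v3, v6} — v10 is true.
  7. {v5, v9, v4} — v4 is true.
  8. {v6, v1, ¬v8} — ¬v8 is true.
  9. {¬v7, ¬v6, v10} — ¬v7 is true.
  10. {v5, v8, ¬v1} — ¬v1 is true.
  11. {v4, ¬v10, v11} — v11 is true.
  12. {v10, v11, v1} — v10 is true.
  13. {v3, v1} — v3 is true.
  14. {v7, ¬v8} — ¬v8 is true.
  15. {¬v9, v11} — v11 is true.
  16. {¬v8, v7, v6} — ¬v8 is true.
  17. {¬v7, ¬v2} — ¬v7 is true.
  18. {v4, ¬v8} — ¬v8 is true.
  19. {¬v4, v11, v8} — v11 is true.
  20. {¬v8, v9} — ¬v8 is true.
  21. {v3, ¬v1, ¬v11} — v3 is true.
  22. {¬v1, ¬v4} — ¬v1 is true.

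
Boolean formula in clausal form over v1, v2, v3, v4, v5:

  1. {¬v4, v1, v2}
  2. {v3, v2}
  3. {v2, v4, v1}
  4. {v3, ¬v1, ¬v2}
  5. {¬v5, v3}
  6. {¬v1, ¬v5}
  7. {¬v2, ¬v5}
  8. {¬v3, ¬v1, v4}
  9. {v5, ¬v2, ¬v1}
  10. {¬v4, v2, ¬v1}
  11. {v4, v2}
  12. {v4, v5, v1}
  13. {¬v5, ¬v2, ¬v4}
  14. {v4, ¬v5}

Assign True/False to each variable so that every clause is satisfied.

v1=False, v2=True, v3=False, v4=True, v5=False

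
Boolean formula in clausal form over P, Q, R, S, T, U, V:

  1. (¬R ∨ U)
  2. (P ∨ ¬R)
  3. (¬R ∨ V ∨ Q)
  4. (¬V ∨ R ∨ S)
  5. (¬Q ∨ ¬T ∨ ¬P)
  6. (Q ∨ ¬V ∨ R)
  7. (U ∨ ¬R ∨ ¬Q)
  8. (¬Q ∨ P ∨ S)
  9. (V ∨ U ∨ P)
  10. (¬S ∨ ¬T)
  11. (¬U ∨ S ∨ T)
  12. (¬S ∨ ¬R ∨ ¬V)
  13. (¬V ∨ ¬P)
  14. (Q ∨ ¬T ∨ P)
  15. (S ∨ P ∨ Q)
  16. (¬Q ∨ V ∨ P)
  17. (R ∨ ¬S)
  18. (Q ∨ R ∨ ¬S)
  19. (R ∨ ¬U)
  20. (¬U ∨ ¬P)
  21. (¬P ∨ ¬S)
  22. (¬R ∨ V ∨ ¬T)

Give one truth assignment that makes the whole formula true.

P=1  Q=1  R=0  S=0  T=0  U=0  V=0

Check each clause:
  1. (¬R ∨ U) — ¬R is true.
  2. (P ∨ ¬R) — P is true.
  3. (V ∨ Q ∨ ¬R) — Q is true.
  4. (R ∨ ¬V ∨ S) — ¬V is true.
  5. (¬P ∨ ¬Q ∨ ¬T) — ¬T is true.
  6. (R ∨ ¬V ∨ Q) — ¬V is true.
  7. (¬R ∨ ¬Q ∨ U) — ¬R is true.
  8. (S ∨ P ∨ ¬Q) — P is true.
  9. (V ∨ U ∨ P) — P is true.
  10. (¬T ∨ ¬S) — ¬T is true.
  11. (T ∨ S ∨ ¬U) — ¬U is true.
  12. (¬V ∨ ¬S ∨ ¬R) — ¬V is true.
  13. (¬P ∨ ¬V) — ¬V is true.
  14. (Q ∨ ¬T ∨ P) — P is true.
  15. (Q ∨ S ∨ P) — P is true.
  16. (V ∨ ¬Q ∨ P) — P is true.
  17. (R ∨ ¬S) — ¬S is true.
  18. (¬S ∨ R ∨ Q) — Q is true.
  19. (¬U ∨ R) — ¬U is true.
  20. (¬P ∨ ¬U) — ¬U is true.
  21. (¬P ∨ ¬S) — ¬S is true.
  22. (¬T ∨ ¬R ∨ V) — ¬T is true.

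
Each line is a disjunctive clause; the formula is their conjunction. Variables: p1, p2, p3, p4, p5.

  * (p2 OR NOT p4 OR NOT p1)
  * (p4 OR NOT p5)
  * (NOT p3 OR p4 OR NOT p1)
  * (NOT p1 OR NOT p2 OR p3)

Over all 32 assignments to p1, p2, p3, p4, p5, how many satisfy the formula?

Case analysis on p1 and p4:
  p1=1, p4=1: remaining (p2,p3,p5) ∈ {(1,1,0); (1,1,1)} — 2.
  p1=1, p4=0: remaining (p2,p3,p5) ∈ {(0,0,0)} — 1.
  p1=0, p4=1: p2, p3, p5 free → 2^3 = 8.
  p1=0, p4=0: remaining (p2,p3,p5) ∈ {(0,0,0); (0,1,0); (1,0,0); (1,1,0)} — 4.
Total: 2 + 1 + 8 + 4 = 15.

15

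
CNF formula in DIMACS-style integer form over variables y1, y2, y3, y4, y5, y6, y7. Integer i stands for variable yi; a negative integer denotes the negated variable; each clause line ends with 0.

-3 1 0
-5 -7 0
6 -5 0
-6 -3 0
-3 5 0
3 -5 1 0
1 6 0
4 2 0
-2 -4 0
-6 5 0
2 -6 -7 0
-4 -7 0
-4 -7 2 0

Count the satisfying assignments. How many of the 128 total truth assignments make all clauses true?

5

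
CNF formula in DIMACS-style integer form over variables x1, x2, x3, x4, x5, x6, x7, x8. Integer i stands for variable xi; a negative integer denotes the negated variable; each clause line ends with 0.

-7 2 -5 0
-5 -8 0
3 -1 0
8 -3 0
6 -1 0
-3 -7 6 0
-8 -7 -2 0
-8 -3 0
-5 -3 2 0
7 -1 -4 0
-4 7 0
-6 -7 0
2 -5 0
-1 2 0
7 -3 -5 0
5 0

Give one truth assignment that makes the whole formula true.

The clause (x5) is unit: x5 must be True.
(NOT x8) is a unit clause, so x8 = False.
(NOT x3) is a unit clause, so x3 = False.
The clause (NOT x1) is unit: x1 must be False.
(x2) is a unit clause, so x2 = True.
x4 occurs only negated in the remaining clauses — set x4 = False.
x6 occurs only negated in the remaining clauses — set x6 = False.
x7 is now unconstrained; take x7 = False.

x1 = F, x2 = T, x3 = F, x4 = F, x5 = T, x6 = F, x7 = F, x8 = F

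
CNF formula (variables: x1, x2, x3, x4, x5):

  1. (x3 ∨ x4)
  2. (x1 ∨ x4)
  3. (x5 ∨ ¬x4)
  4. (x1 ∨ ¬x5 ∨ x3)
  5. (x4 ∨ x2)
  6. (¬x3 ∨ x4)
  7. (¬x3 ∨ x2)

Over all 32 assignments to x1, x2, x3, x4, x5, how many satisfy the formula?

4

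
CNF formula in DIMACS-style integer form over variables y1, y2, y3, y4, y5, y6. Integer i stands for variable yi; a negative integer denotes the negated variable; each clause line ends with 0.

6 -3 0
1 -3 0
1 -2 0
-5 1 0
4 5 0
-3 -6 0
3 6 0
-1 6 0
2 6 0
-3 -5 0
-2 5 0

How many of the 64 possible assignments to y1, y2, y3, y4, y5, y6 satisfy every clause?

The models are:
  y1=0 y2=0 y3=0 y4=1 y5=0 y6=1
  y1=1 y2=0 y3=0 y4=0 y5=1 y6=1
  y1=1 y2=0 y3=0 y4=1 y5=0 y6=1
  y1=1 y2=0 y3=0 y4=1 y5=1 y6=1
  y1=1 y2=1 y3=0 y4=0 y5=1 y6=1
  y1=1 y2=1 y3=0 y4=1 y5=1 y6=1
That's 6 in total.

6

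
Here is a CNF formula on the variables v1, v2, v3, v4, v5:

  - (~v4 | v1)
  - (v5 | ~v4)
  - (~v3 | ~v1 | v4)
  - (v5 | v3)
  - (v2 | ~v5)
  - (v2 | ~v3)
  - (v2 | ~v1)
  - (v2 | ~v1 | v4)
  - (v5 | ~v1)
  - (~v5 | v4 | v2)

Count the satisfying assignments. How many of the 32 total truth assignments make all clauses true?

6

Satisfying assignments:
  v1=0 v2=1 v3=0 v4=0 v5=1
  v1=0 v2=1 v3=1 v4=0 v5=0
  v1=0 v2=1 v3=1 v4=0 v5=1
  v1=1 v2=1 v3=0 v4=0 v5=1
  v1=1 v2=1 v3=0 v4=1 v5=1
  v1=1 v2=1 v3=1 v4=1 v5=1
That's 6 in total.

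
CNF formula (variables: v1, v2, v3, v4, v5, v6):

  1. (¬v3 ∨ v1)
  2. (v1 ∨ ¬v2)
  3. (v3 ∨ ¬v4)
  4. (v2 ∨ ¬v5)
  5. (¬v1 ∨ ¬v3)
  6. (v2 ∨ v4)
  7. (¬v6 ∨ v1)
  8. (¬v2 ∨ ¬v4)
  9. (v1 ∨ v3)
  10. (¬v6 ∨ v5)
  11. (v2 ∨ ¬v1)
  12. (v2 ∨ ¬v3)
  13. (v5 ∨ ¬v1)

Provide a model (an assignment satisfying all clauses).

v1=T, v2=T, v3=F, v4=F, v5=T, v6=T

Check each clause:
  1. (¬v3 ∨ v1) — v1 is true.
  2. (¬v2 ∨ v1) — v1 is true.
  3. (v3 ∨ ¬v4) — ¬v4 is true.
  4. (¬v5 ∨ v2) — v2 is true.
  5. (¬v3 ∨ ¬v1) — ¬v3 is true.
  6. (v4 ∨ v2) — v2 is true.
  7. (v1 ∨ ¬v6) — v1 is true.
  8. (¬v4 ∨ ¬v2) — ¬v4 is true.
  9. (v3 ∨ v1) — v1 is true.
  10. (v5 ∨ ¬v6) — v5 is true.
  11. (v2 ∨ ¬v1) — v2 is true.
  12. (¬v3 ∨ v2) — v2 is true.
  13. (v5 ∨ ¬v1) — v5 is true.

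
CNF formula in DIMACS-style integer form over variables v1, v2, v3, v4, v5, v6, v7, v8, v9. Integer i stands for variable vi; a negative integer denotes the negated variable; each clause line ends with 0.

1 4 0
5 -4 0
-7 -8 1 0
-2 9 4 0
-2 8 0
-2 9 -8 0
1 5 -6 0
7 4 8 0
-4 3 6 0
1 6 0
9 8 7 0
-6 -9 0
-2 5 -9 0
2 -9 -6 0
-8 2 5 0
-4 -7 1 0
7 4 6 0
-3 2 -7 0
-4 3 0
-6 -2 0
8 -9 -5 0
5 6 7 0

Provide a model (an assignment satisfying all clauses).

v1=True  v2=False  v3=False  v4=False  v5=False  v6=True  v7=True  v8=False  v9=False

v1 occurs only positively in the remaining clauses — set v1 = True.
Try v2 = False.
Branch on v3: take v3 = False.
  then v4 is forced to False.
For the remaining variables, v5 = False, v6 = True, v7 = True, v8 = False, v9 = False works.
Check each clause:
  1. (v1 | v4) — v1 is true.
  2. (v5 | ~v4) — ~v4 is true.
  3. (~v7 | v1 | ~v8) — ~v8 is true.
  4. (v9 | ~v2 | v4) — ~v2 is true.
  5. (v8 | ~v2) — ~v2 is true.
  6. (~v8 | ~v2 | v9) — ~v8 is true.
  7. (v1 | v5 | ~v6) — v1 is true.
  8. (v8 | v4 | v7) — v7 is true.
  9. (v6 | v3 | ~v4) — ~v4 is true.
  10. (v1 | v6) — v1 is true.
  11. (v8 | v7 | v9) — v7 is true.
  12. (~v9 | ~v6) — ~v9 is true.
  13. (v5 | ~v2 | ~v9) — ~v2 is true.
  14. (~v6 | ~v9 | v2) — ~v9 is true.
  15. (v5 | v2 | ~v8) — ~v8 is true.
  16. (~v7 | v1 | ~v4) — ~v4 is true.
  17. (v6 | v7 | v4) — v6 is true.
  18. (v2 | ~v7 | ~v3) — ~v3 is true.
  19. (~v4 | v3) — ~v4 is true.
  20. (~v2 | ~v6) — ~v2 is true.
  21. (~v9 | v8 | ~v5) — ~v5 is true.
  22. (v7 | v6 | v5) — v6 is true.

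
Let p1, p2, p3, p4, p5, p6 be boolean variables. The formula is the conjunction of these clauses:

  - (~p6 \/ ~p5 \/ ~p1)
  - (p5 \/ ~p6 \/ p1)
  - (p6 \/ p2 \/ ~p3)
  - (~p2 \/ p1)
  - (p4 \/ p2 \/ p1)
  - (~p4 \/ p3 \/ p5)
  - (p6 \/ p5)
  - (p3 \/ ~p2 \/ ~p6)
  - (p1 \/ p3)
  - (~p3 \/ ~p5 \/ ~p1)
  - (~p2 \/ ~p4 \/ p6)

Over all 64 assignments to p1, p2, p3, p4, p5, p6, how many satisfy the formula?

Split on p1, then p6.
  p1=1, p6=1: 5 of the 16 assignments to (p2,p3,p4,p5) work.
  p1=1, p6=0: remaining (p2,p3,p4,p5) ∈ {(0,0,0,1); (0,0,1,1); (1,0,0,1)} — 3.
  p1=0, p6=1: remaining (p2,p3,p4,p5) ∈ {(0,1,1,1)} — 1.
  p1=0, p6=0: a clause becomes empty — 0.
Total: 5 + 3 + 1 + 0 = 9.

9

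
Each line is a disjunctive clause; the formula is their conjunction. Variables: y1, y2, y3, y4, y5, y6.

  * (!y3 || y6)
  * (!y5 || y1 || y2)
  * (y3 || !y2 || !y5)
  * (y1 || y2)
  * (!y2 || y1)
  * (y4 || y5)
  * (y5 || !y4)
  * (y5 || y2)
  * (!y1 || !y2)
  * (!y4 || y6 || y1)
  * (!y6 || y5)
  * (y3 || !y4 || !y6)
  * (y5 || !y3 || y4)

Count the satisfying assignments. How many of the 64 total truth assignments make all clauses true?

The models are:
  y1=T y2=F y3=F y4=F y5=T y6=F
  y1=T y2=F y3=F y4=F y5=T y6=T
  y1=T y2=F y3=F y4=T y5=T y6=F
  y1=T y2=F y3=T y4=F y5=T y6=T
  y1=T y2=F y3=T y4=T y5=T y6=T
Count: 5.

5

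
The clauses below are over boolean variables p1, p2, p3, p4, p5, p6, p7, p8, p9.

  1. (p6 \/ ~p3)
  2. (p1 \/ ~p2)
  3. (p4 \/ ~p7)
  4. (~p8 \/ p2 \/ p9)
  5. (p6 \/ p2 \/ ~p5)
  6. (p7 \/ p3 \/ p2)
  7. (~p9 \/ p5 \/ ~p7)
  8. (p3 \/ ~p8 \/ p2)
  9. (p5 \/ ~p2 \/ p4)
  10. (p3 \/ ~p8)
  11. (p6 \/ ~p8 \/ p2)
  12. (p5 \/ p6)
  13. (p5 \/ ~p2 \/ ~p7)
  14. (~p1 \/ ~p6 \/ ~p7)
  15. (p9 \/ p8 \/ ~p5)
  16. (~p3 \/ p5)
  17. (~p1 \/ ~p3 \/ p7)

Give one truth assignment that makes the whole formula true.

Pure literal: p4 appears only positively; assign p4 = True.
Set p1 = False and propagate.
  then p2 is forced to False.
Set p3 = True and propagate.
  then p6 is forced to True.
  then p5 is forced to True.
The remaining clauses are satisfied by p7 = True, p8 = False, p9 = True.

p1 = F, p2 = F, p3 = T, p4 = T, p5 = T, p6 = T, p7 = T, p8 = F, p9 = T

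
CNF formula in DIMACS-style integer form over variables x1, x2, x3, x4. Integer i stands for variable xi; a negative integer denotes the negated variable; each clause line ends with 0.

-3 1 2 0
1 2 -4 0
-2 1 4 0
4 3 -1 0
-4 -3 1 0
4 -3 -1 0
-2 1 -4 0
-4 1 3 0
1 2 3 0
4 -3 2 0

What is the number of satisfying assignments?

4

The models are:
  x1=1 x2=0 x3=0 x4=1
  x1=1 x2=0 x3=1 x4=1
  x1=1 x2=1 x3=0 x4=1
  x1=1 x2=1 x3=1 x4=1
Count: 4.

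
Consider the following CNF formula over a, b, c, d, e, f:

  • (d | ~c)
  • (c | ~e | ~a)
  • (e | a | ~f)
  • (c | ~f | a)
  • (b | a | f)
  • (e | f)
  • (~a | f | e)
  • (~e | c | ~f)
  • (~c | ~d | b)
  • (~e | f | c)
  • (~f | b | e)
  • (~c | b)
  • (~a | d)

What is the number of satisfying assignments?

6

Satisfying assignments:
  a=0 b=1 c=1 d=1 e=1 f=0
  a=0 b=1 c=1 d=1 e=1 f=1
  a=1 b=1 c=0 d=1 e=0 f=1
  a=1 b=1 c=1 d=1 e=0 f=1
  a=1 b=1 c=1 d=1 e=1 f=0
  a=1 b=1 c=1 d=1 e=1 f=1
Count: 6.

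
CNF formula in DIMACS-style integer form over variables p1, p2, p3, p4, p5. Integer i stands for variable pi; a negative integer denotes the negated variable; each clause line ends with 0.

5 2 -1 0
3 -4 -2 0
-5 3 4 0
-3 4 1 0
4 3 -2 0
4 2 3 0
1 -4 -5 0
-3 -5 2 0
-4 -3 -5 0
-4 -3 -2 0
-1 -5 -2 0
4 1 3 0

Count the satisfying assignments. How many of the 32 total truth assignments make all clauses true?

4

Satisfying assignments:
  p1=0 p2=0 p3=0 p4=1 p5=0
  p1=0 p2=0 p3=1 p4=1 p5=0
  p1=1 p2=0 p3=0 p4=1 p5=1
  p1=1 p2=1 p3=1 p4=0 p5=0
That's 4 in total.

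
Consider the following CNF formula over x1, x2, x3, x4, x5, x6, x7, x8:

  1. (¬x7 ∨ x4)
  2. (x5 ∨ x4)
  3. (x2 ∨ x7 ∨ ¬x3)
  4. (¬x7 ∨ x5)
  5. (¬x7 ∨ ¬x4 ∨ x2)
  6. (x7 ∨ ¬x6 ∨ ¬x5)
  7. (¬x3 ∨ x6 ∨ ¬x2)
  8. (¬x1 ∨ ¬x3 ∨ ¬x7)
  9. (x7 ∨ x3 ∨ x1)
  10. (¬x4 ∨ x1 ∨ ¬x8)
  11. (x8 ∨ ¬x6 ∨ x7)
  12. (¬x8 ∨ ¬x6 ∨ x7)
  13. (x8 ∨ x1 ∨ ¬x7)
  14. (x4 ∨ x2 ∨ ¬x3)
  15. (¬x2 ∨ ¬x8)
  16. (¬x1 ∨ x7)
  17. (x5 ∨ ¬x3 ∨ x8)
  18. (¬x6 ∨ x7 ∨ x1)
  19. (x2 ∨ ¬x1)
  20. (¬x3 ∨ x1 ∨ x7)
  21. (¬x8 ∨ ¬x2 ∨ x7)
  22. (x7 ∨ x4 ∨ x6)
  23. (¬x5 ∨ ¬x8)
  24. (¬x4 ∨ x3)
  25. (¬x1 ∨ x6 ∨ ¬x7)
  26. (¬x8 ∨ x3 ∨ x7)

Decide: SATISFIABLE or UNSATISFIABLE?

UNSATISFIABLE

x7 = True:
  propagation gives x4=True, x5=True, x2=True, x8=False; an empty clause results — contradiction.
x7 = False:
  propagation gives x1=False, x3=True; an empty clause results — contradiction.
Every branch closes, so no satisfying assignment exists.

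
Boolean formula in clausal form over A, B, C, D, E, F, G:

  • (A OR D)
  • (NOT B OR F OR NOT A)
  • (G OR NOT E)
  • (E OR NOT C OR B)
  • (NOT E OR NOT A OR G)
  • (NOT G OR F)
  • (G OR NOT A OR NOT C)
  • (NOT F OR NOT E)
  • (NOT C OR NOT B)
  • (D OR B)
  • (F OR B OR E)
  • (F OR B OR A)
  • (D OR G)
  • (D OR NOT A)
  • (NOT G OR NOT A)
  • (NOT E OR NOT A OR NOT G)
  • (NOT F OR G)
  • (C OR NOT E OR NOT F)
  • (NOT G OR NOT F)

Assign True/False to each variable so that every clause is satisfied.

A=0  B=1  C=0  D=1  E=0  F=0  G=0

Check each clause:
  1. (A OR D) — D is true.
  2. (NOT A OR NOT B OR F) — NOT A is true.
  3. (NOT E OR G) — NOT E is true.
  4. (E OR NOT C OR B) — B is true.
  5. (NOT E OR NOT A OR G) — NOT E is true.
  6. (F OR NOT G) — NOT G is true.
  7. (G OR NOT C OR NOT A) — NOT C is true.
  8. (NOT E OR NOT F) — NOT F is true.
  9. (NOT C OR NOT B) — NOT C is true.
  10. (B OR D) — B is true.
  11. (B OR E OR F) — B is true.
  12. (A OR B OR F) — B is true.
  13. (D OR G) — D is true.
  14. (D OR NOT A) — D is true.
  15. (NOT G OR NOT A) — NOT G is true.
  16. (NOT G OR NOT E OR NOT A) — NOT G is true.
  17. (NOT F OR G) — NOT F is true.
  18. (NOT F OR NOT E OR C) — NOT F is true.
  19. (NOT G OR NOT F) — NOT G is true.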